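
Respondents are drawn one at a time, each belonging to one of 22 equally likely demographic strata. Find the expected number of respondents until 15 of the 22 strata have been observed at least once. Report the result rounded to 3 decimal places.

With k distinct strata already seen, the next new one arrives after an expected 22/(22-k) respondents.
Sum over k = 0,...,14: E = 22/22 + 22/21 + 22/20 + ... + 22/9 + 22/8 = 24.1550.

24.155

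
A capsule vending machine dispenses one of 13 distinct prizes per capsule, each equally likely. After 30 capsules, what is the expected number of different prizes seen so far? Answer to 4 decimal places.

11.8222

For each prize, P(seen in 30 capsules) = 1 - (12/13)^30 = 0.90940.
By linearity of expectation, E[distinct seen] = 13·(1 - (12/13)^30) = 11.82218.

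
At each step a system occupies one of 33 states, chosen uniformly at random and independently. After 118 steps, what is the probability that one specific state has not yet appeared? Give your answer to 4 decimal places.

Each step misses the fixed state with probability (33-1)/33 = 32/33, independently.
P(still missing after 118) = (32/33)^118 = 0.02649.

0.0265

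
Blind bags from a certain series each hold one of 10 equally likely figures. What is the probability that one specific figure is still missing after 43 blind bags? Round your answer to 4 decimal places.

0.0108

Each blind bag misses the fixed figure with probability (10-1)/10 = 9/10, independently.
P(still missing after 43) = (9/10)^43 = 0.01078.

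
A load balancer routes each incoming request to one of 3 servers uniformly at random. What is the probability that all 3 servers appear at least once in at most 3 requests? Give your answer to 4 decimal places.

0.2222

By inclusion–exclusion over which servers are missing,
P(all seen) = Σ_{j=0}^{3} (-1)^j C(3,j)((3-j)/3)^3
= 1.00000 - 0.88889 + 0.11111 - 0.00000
= 0.22222.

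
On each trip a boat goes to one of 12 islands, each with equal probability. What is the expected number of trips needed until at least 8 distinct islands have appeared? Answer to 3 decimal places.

12.239

With k distinct islands already seen, the next new one arrives after an expected 12/(12-k) trips.
Sum over k = 0,...,7: E = 12/12 + 12/11 + 12/10 + ... + 12/6 + 12/5 = 12.2385.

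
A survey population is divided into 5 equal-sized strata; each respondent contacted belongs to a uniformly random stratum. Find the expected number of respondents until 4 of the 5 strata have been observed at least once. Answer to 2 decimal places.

6.42

Going from k to k+1 distinct takes a geometric number of respondents with mean 5/(5-k).
Sum over k = 0,...,3: E = 5/5 + 5/4 + 5/3 + 5/2 = 6.417.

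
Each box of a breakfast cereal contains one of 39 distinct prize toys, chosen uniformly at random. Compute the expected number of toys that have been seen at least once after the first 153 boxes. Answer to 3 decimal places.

For each toy, P(seen in 153 boxes) = 1 - (38/39)^153 = 0.9812.
By linearity of expectation, E[distinct seen] = 39·(1 - (38/39)^153) = 38.2671.

38.267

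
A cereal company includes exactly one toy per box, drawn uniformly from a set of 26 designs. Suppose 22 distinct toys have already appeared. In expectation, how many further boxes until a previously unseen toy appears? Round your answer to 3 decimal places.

The number of boxes until the next new toy is geometric with success probability 4/26, so its mean is 26/4.
E = 26/4 = 6.5000.

6.500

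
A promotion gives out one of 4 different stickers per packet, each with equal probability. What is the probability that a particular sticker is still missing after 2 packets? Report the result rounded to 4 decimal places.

0.5625

Each packet misses the fixed sticker with probability (4-1)/4 = 3/4, independently.
P(still missing after 2) = (3/4)^2 = 0.56250.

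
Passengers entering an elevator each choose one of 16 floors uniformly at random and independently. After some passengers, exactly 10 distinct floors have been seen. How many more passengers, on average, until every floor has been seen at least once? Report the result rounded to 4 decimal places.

39.2000

From k distinct to k+1 distinct takes on average 16/(16-k) passengers.
Sum over k = 10,...,15: E = 16/6 + 16/5 + 16/4 + 16/3 + 16/2 + 16/1 = 39.20000.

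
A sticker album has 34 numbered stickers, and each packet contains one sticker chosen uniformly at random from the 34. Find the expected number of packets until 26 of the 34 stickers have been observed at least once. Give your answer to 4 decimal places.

With k distinct stickers already seen, the next new one arrives after an expected 34/(34-k) packets.
Sum over k = 0,...,25: E = 34/34 + 34/33 + 34/32 + ... + 34/10 + 34/9 = 47.61200.

47.6120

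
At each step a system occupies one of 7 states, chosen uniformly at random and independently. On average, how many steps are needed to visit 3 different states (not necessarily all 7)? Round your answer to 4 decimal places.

With k distinct states already seen, the next new one arrives after an expected 7/(7-k) steps.
Sum over k = 0,...,2: E = 7/7 + 7/6 + 7/5 = 3.56667.

3.5667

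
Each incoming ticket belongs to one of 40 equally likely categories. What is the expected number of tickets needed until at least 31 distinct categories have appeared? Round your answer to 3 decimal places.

57.983

Going from k to k+1 distinct takes a geometric number of tickets with mean 40/(40-k).
Sum over k = 0,...,30: E = 40/40 + 40/39 + 40/38 + ... + 40/11 + 40/10 = 57.9830.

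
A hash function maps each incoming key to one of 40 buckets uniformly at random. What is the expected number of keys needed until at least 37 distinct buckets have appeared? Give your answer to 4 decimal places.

97.8084

With k distinct buckets already seen, the next new one arrives after an expected 40/(40-k) keys.
Sum over k = 0,...,36: E = 40/40 + 40/39 + 40/38 + ... + 40/5 + 40/4 = 97.80839.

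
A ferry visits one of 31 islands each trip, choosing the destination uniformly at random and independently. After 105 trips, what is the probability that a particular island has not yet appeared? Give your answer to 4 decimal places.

0.0320

Each trip misses the fixed island with probability (31-1)/31 = 30/31, independently.
P(still missing after 105) = (30/31)^105 = 0.03197.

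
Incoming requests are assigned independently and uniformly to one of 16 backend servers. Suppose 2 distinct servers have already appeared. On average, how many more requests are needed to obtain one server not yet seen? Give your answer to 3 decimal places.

The number of requests until the next new server is geometric with success probability 14/16, so its mean is 16/14.
E = 16/14 = 1.1429.

1.143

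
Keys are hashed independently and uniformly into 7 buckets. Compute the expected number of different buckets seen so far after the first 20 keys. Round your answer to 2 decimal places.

6.68

For each bucket, P(seen in 20 keys) = 1 - (6/7)^20 = 0.954.
By linearity of expectation, E[distinct seen] = 7·(1 - (6/7)^20) = 6.679.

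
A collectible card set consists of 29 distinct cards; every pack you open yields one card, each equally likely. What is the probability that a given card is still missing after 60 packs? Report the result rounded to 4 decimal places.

0.1218

On each pack the fixed card fails to appear with probability 28/29.
P(still missing after 60) = (28/29)^60 = 0.12179.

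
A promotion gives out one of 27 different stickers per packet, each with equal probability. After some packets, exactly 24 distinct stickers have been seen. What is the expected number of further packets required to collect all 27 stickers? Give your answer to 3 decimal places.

49.500

The wait to go from k to k+1 distinct stickers is geometric with mean 27/(27-k).
Sum over k = 24,...,26: E = 27/3 + 27/2 + 27/1 = 49.5000.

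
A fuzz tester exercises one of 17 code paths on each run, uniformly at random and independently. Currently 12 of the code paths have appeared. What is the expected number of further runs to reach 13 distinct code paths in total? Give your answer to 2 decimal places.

3.40

With k distinct code paths already seen, the next new one takes an expected 17/(17-k) runs.
Only the k = 12 term is needed: E = 17/5 = 3.400.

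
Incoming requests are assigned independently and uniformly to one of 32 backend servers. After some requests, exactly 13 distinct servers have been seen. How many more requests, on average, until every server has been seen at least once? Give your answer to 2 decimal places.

113.53

The wait to go from k to k+1 distinct servers is geometric with mean 32/(32-k).
Sum over k = 13,...,31: E = 32/19 + 32/18 + 32/17 + ... + 32/2 + 32/1 = 113.528.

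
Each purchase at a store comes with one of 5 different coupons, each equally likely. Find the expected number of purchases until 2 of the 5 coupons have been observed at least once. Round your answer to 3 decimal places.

Going from k to k+1 distinct takes a geometric number of purchases with mean 5/(5-k).
Sum over k = 0,...,1: E = 5/5 + 5/4 = 2.2500.

2.250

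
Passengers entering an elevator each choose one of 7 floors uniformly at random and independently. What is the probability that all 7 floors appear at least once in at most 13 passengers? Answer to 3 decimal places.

0.297

Let A_i be the event that floor i is missing after 13 passengers. By inclusion–exclusion on the A_i,
P(all seen) = Σ_{j=0}^{7} (-1)^j C(7,j)((7-j)/7)^13
= 1.0000 - 0.9436 + 0.2646 - 0.0242 + 0.0006 - 0.0000 + 0.0000 - 0.0000
= 0.2973.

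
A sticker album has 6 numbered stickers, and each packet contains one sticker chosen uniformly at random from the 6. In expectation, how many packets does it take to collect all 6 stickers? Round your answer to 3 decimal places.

Split into phases: going from k distinct to k+1 distinct takes on average 6/(6-k) packets.
E[T] = 6/6 + 6/5 + 6/4 + 6/3 + 6/2 + 6/1 = 6·H_{6}.
H_{6} = 2.4500, so E[T] = 14.7000.

14.700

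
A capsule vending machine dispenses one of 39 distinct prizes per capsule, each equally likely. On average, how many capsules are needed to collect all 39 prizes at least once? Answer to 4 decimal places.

Split into phases: going from k distinct to k+1 distinct takes on average 39/(39-k) capsules.
E[T] = 39/39 + 39/38 + 39/37 + ... + 39/2 + 39/1 = 39·H_{39}.
H_{39} = 4.25354, so E[T] = 165.88818.

165.8882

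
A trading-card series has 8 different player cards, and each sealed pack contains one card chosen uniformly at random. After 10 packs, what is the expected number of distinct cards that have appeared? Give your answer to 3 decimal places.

5.895

For each card, P(seen in 10 packs) = 1 - (7/8)^10 = 0.7369.
By linearity of expectation, E[distinct seen] = 8·(1 - (7/8)^10) = 5.8954.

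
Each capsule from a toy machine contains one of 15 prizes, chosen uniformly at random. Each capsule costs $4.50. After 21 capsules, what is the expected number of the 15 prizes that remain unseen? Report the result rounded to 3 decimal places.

3.523

For each prize, P(unseen after 21) = (14/15)^21 = 0.2348.
By linearity of expectation, E[unseen] = 15·(14/15)^21 = 3.5226.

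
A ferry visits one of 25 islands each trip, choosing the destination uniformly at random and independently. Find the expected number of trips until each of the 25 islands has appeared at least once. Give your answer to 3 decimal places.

95.399

After k distinct islands have appeared, the next trip gives a new one with probability (25-k)/25, so the expected wait for the (k+1)-th is 25/(25-k).
E[T] = 25/25 + 25/24 + 25/23 + ... + 25/2 + 25/1 = 25·H_{25}.
H_{25} = 3.8160, so E[T] = 95.3990.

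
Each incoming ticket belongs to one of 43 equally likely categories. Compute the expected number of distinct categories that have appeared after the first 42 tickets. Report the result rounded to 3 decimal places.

26.995

For each category, P(seen in 42 tickets) = 1 - (42/43)^42 = 0.6278.
By linearity of expectation, E[distinct seen] = 43·(1 - (42/43)^42) = 26.9947.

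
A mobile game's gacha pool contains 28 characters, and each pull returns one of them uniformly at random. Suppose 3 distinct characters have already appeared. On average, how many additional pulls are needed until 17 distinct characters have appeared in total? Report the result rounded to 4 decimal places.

From k distinct to k+1 distinct takes on average 28/(28-k) pulls.
Sum over k = 3,...,16: E = 28/25 + 28/24 + 28/23 + ... + 28/13 + 28/12 = 22.29026.

22.2903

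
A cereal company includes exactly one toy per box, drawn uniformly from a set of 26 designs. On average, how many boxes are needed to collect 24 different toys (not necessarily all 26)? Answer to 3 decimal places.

61.215

With k distinct toys already seen, the next new one arrives after an expected 26/(26-k) boxes.
Sum over k = 0,...,23: E = 26/26 + 26/25 + 26/24 + ... + 26/4 + 26/3 = 61.2149.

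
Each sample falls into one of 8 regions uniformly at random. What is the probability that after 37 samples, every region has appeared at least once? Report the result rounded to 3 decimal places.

0.943

By inclusion–exclusion over which regions are missing,
P(all seen) = Σ_{j=0}^{8} (-1)^j C(8,j)((8-j)/8)^37
= 1.0000 - 0.0572 + 0.0007 - 0.0000 + 0.0000 - 0.0000 + 0.0000 - 0.0000 + 0.0000
= 0.9435.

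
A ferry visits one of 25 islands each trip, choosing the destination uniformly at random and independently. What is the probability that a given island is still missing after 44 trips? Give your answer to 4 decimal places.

Each trip misses the fixed island with probability (25-1)/25 = 24/25, independently.
P(still missing after 44) = (24/25)^44 = 0.16593.

0.1659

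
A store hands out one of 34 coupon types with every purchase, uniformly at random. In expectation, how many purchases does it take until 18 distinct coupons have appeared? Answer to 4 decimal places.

Going from k to k+1 distinct takes a geometric number of purchases with mean 34/(34-k).
Sum over k = 0,...,17: E = 34/34 + 34/33 + 34/32 + ... + 34/18 + 34/17 = 25.07435.

25.0744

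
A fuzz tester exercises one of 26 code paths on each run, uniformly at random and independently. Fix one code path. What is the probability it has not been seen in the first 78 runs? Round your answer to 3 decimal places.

0.047

Each run misses the fixed code path with probability (26-1)/26 = 25/26, independently.
P(still missing after 78) = (25/26)^78 = 0.0469.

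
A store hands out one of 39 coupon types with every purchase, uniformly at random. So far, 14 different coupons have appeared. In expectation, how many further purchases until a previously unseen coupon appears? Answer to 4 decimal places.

The number of purchases until the next new coupon is geometric with success probability 25/39, so its mean is 39/25.
E = 39/25 = 1.56000.

1.5600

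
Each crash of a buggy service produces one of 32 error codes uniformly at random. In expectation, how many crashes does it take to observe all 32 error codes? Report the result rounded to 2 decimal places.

The wait to go from k to k+1 distinct error codes is geometric with mean 32/(32-k).
E[T] = 32/32 + 32/31 + 32/30 + ... + 32/2 + 32/1 = 32·H_{32}.
H_{32} = 4.058, so E[T] = 129.872.

129.87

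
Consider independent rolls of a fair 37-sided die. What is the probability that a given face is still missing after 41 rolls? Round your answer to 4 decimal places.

On each roll the fixed face fails to appear with probability 36/37.
P(still missing after 41) = (36/37)^41 = 0.32519.

0.3252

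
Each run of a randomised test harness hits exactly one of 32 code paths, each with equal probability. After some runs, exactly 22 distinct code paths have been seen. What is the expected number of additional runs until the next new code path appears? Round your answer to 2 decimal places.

Each run yields a new code path with probability (32-22)/32 = 10/32, so the wait is geometric with mean 32/10.
E = 32/10 = 3.200.

3.20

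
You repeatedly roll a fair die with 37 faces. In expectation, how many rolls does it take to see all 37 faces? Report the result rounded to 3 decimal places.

Split into phases: going from k distinct to k+1 distinct takes on average 37/(37-k) rolls.
E[T] = 37/37 + 37/36 + 37/35 + ... + 37/2 + 37/1 = 37·H_{37}.
H_{37} = 4.2016, so E[T] = 155.4587.

155.459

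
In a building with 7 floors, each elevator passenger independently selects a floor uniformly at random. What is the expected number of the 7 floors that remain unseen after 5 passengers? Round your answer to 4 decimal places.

For each floor, P(unseen after 5) = (6/7)^5 = 0.46266.
By linearity of expectation, E[unseen] = 7·(6/7)^5 = 3.23865.

3.2387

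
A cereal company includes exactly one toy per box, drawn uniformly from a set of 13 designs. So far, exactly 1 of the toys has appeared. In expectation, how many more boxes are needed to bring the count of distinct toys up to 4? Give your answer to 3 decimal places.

The wait to go from k to k+1 distinct toys is geometric with mean 13/(13-k).
Sum over k = 1,...,3: E = 13/12 + 13/11 + 13/10 = 3.5652.

3.565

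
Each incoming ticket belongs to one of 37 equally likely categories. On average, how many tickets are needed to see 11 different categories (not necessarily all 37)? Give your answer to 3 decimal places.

With k distinct categories already seen, the next new one arrives after an expected 37/(37-k) tickets.
Sum over k = 0,...,10: E = 37/37 + 37/36 + 37/35 + ... + 37/28 + 37/27 = 12.8452.

12.845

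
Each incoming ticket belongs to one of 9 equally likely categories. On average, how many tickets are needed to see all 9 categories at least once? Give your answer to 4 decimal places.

The wait to go from k to k+1 distinct categories is geometric with mean 9/(9-k).
E[T] = 9/9 + 9/8 + 9/7 + ... + 9/2 + 9/1 = 9·H_{9}.
H_{9} = 2.82897, so E[T] = 25.46071.

25.4607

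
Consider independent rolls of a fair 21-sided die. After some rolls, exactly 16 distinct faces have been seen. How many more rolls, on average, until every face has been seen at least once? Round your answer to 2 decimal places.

47.95

The wait to go from k to k+1 distinct faces is geometric with mean 21/(21-k).
Sum over k = 16,...,20: E = 21/5 + 21/4 + 21/3 + 21/2 + 21/1 = 47.950.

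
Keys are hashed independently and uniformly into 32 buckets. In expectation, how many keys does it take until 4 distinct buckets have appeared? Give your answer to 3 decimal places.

4.202

With k distinct buckets already seen, the next new one arrives after an expected 32/(32-k) keys.
Sum over k = 0,...,3: E = 32/32 + 32/31 + 32/30 + 32/29 = 4.2024.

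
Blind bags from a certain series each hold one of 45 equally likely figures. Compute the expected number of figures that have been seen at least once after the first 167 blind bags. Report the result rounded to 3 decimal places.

For each figure, P(seen in 167 blind bags) = 1 - (44/45)^167 = 0.9766.
By linearity of expectation, E[distinct seen] = 45·(1 - (44/45)^167) = 43.9448.

43.945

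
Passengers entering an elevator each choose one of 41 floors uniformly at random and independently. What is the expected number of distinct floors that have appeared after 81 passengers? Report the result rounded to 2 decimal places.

35.45

For each floor, P(seen in 81 passengers) = 1 - (40/41)^81 = 0.865.
By linearity of expectation, E[distinct seen] = 41·(1 - (40/41)^81) = 35.452.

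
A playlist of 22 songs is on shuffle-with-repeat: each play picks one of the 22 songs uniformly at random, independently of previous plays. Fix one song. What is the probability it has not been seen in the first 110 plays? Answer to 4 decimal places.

On each play the fixed song fails to appear with probability 21/22.
P(still missing after 110) = (21/22)^110 = 0.00599.

0.0060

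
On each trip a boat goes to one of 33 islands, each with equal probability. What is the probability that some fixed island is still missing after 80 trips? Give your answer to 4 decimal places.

Each trip misses the fixed island with probability (33-1)/33 = 32/33, independently.
P(still missing after 80) = (32/33)^80 = 0.08529.

0.0853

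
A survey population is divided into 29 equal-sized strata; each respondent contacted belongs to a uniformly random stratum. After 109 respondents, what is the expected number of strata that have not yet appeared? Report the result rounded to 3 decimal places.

0.633

For each stratum, P(unseen after 109) = (28/29)^109 = 0.0218.
By linearity of expectation, E[unseen] = 29·(28/29)^109 = 0.6328.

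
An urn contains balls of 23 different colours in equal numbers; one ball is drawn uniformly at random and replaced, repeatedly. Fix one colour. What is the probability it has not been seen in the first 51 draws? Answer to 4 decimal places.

On each draw the fixed colour fails to appear with probability 22/23.
P(still missing after 51) = (22/23)^51 = 0.10362.

0.1036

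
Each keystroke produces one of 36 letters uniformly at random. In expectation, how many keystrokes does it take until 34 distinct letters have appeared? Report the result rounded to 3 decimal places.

96.284

Going from k to k+1 distinct takes a geometric number of keystrokes with mean 36/(36-k).
Sum over k = 0,...,33: E = 36/36 + 36/35 + 36/34 + ... + 36/4 + 36/3 = 96.2841.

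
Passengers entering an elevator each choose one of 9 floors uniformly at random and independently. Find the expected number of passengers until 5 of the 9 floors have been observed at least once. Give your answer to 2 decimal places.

With k distinct floors already seen, the next new one arrives after an expected 9/(9-k) passengers.
Sum over k = 0,...,4: E = 9/9 + 9/8 + 9/7 + 9/6 + 9/5 = 6.711.

6.71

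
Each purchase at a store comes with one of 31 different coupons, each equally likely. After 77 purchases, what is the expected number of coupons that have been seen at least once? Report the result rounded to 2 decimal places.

For each coupon, P(seen in 77 purchases) = 1 - (30/31)^77 = 0.920.
By linearity of expectation, E[distinct seen] = 31·(1 - (30/31)^77) = 28.518.

28.52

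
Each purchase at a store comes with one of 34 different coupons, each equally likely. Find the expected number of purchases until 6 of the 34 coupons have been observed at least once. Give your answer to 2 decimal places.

With k distinct coupons already seen, the next new one arrives after an expected 34/(34-k) purchases.
Sum over k = 0,...,5: E = 34/34 + 34/33 + 34/32 + 34/31 + 34/30 + 34/29 = 6.495.

6.50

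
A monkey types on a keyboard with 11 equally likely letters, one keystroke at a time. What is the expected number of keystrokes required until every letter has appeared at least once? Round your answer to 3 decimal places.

33.219

After k distinct letters have appeared, the next keystroke gives a new one with probability (11-k)/11, so the expected wait for the (k+1)-th is 11/(11-k).
E[T] = 11/11 + 11/10 + 11/9 + ... + 11/2 + 11/1 = 11·H_{11}.
H_{11} = 3.0199, so E[T] = 33.2187.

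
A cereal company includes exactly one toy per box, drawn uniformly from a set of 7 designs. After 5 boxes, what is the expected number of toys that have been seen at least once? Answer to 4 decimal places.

3.7613

For each toy, P(seen in 5 boxes) = 1 - (6/7)^5 = 0.53734.
By linearity of expectation, E[distinct seen] = 7·(1 - (6/7)^5) = 3.76135.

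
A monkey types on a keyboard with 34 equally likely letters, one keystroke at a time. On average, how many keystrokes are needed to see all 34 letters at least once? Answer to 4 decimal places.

Split into phases: going from k distinct to k+1 distinct takes on average 34/(34-k) keystrokes.
E[T] = 34/34 + 34/33 + 34/32 + ... + 34/2 + 34/1 = 34·H_{34}.
H_{34} = 4.11821, so E[T] = 140.01914.

140.0191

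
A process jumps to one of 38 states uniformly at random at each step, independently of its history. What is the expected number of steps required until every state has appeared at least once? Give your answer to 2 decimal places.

Split into phases: going from k distinct to k+1 distinct takes on average 38/(38-k) steps.
E[T] = 38/38 + 38/37 + 38/36 + ... + 38/2 + 38/1 = 38·H_{38}.
H_{38} = 4.228, so E[T] = 160.660.

160.66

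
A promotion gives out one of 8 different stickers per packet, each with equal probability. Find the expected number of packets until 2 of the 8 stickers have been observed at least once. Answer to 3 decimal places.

2.143

With k distinct stickers already seen, the next new one arrives after an expected 8/(8-k) packets.
Sum over k = 0,...,1: E = 8/8 + 8/7 = 2.1429.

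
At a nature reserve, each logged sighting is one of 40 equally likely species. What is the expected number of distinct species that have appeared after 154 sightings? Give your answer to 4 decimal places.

39.1895

For each species, P(seen in 154 sightings) = 1 - (39/40)^154 = 0.97974.
By linearity of expectation, E[distinct seen] = 40·(1 - (39/40)^154) = 39.18947.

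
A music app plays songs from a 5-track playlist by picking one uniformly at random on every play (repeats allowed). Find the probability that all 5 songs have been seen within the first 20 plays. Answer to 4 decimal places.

0.9427

By inclusion–exclusion over which songs are missing,
P(all seen) = Σ_{j=0}^{5} (-1)^j C(5,j)((5-j)/5)^20
= 1.00000 - 0.05765 + 0.00037 - 0.00000 + 0.00000 - 0.00000
= 0.94272.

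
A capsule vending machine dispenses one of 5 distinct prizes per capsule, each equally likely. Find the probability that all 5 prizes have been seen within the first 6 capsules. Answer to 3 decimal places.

Let A_i be the event that prize i is missing after 6 capsules. By inclusion–exclusion on the A_i,
P(all seen) = Σ_{j=0}^{5} (-1)^j C(5,j)((5-j)/5)^6
= 1.0000 - 1.3107 + 0.4666 - 0.0410 + 0.0003 - 0.0000
= 0.1152.

0.115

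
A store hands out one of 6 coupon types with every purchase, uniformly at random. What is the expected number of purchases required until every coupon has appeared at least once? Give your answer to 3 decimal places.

14.700

After k distinct coupons have appeared, the next purchase gives a new one with probability (6-k)/6, so the expected wait for the (k+1)-th is 6/(6-k).
E[T] = 6/6 + 6/5 + 6/4 + 6/3 + 6/2 + 6/1 = 6·H_{6}.
H_{6} = 2.4500, so E[T] = 14.7000.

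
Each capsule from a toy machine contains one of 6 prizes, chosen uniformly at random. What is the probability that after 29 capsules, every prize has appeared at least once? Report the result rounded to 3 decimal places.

0.970

Let A_i be the event that prize i is missing after 29 capsules. By inclusion–exclusion on the A_i,
P(all seen) = Σ_{j=0}^{6} (-1)^j C(6,j)((6-j)/6)^29
= 1.0000 - 0.0303 + 0.0001 - 0.0000 + 0.0000 - 0.0000 + 0.0000
= 0.9698.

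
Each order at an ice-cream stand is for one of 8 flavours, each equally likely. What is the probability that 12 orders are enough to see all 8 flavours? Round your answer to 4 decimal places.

Let A_i be the event that flavour i is missing after 12 orders. By inclusion–exclusion on the A_i,
P(all seen) = Σ_{j=0}^{8} (-1)^j C(8,j)((8-j)/8)^12
= 1.00000 - 1.61134 + 0.88694 - 0.19895 + 0.01709 - 0.00043 + 0.00000 - 0.00000 + 0.00000
= 0.09331.

0.0933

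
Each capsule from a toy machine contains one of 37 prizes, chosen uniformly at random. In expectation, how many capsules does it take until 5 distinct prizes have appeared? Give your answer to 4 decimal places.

With k distinct prizes already seen, the next new one arrives after an expected 37/(37-k) capsules.
Sum over k = 0,...,4: E = 37/37 + 37/36 + 37/35 + 37/34 + 37/33 = 5.29437.

5.2944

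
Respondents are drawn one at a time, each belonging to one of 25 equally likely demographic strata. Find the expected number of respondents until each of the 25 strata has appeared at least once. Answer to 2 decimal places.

95.40

The wait to go from k to k+1 distinct strata is geometric with mean 25/(25-k).
E[T] = 25/25 + 25/24 + 25/23 + ... + 25/2 + 25/1 = 25·H_{25}.
H_{25} = 3.816, so E[T] = 95.399.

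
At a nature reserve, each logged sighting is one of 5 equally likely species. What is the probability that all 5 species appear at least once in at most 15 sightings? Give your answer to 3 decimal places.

0.829

By inclusion–exclusion over which species are missing,
P(all seen) = Σ_{j=0}^{5} (-1)^j C(5,j)((5-j)/5)^15
= 1.0000 - 0.1759 + 0.0047 - 0.0000 + 0.0000 - 0.0000
= 0.8288.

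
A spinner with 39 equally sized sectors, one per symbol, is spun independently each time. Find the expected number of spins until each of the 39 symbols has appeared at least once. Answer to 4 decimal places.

The wait to go from k to k+1 distinct symbols is geometric with mean 39/(39-k).
E[T] = 39/39 + 39/38 + 39/37 + ... + 39/2 + 39/1 = 39·H_{39}.
H_{39} = 4.25354, so E[T] = 165.88818.

165.8882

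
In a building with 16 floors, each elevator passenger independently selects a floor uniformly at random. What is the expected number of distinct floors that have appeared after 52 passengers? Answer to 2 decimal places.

15.44

For each floor, P(seen in 52 passengers) = 1 - (15/16)^52 = 0.965.
By linearity of expectation, E[distinct seen] = 16·(1 - (15/16)^52) = 15.442.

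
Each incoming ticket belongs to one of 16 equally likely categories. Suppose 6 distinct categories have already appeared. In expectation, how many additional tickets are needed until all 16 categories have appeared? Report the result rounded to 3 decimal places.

With k distinct categories already seen, the next new one takes an expected 16/(16-k) tickets.
Sum over k = 6,...,15: E = 16/10 + 16/9 + 16/8 + ... + 16/2 + 16/1 = 46.8635.

46.863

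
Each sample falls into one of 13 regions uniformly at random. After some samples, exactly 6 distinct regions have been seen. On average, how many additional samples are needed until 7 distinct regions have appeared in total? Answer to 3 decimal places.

1.857

The wait to go from k to k+1 distinct regions is geometric with mean 13/(13-k).
Only the k = 6 term is needed: E = 13/7 = 1.8571.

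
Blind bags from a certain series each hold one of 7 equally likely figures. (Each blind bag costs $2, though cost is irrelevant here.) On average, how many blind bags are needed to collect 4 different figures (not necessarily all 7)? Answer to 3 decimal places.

5.317

With k distinct figures already seen, the next new one arrives after an expected 7/(7-k) blind bags.
Sum over k = 0,...,3: E = 7/7 + 7/6 + 7/5 + 7/4 = 5.3167.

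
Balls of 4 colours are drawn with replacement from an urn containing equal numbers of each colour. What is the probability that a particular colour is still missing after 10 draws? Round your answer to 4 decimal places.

On each draw the fixed colour fails to appear with probability 3/4.
P(still missing after 10) = (3/4)^10 = 0.05631.

0.0563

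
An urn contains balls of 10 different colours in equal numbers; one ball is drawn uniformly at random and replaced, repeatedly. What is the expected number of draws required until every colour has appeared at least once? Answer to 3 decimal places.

Split into phases: going from k distinct to k+1 distinct takes on average 10/(10-k) draws.
E[T] = 10/10 + 10/9 + 10/8 + ... + 10/2 + 10/1 = 10·H_{10}.
H_{10} = 2.9290, so E[T] = 29.2897.

29.290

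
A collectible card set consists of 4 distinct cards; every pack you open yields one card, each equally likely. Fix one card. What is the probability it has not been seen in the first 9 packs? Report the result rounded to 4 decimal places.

0.0751

Each pack misses the fixed card with probability (4-1)/4 = 3/4, independently.
P(still missing after 9) = (3/4)^9 = 0.07508.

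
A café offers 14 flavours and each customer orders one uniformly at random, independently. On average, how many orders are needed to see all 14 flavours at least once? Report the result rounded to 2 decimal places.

The wait to go from k to k+1 distinct flavours is geometric with mean 14/(14-k).
E[T] = 14/14 + 14/13 + 14/12 + ... + 14/2 + 14/1 = 14·H_{14}.
H_{14} = 3.252, so E[T] = 45.522.

45.52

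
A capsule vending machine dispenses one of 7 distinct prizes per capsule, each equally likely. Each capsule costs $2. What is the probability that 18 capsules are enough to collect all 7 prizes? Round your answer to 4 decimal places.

By inclusion–exclusion over which prizes are missing,
P(all seen) = Σ_{j=0}^{7} (-1)^j C(7,j)((7-j)/7)^18
= 1.00000 - 0.43657 + 0.04919 - 0.00148 + 0.00001 - 0.00000 + 0.00000 - 0.00000
= 0.61115.

0.6112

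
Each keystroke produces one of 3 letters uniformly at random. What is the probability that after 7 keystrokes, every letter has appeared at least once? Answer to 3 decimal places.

0.826

Let A_i be the event that letter i is missing after 7 keystrokes. By inclusion–exclusion on the A_i,
P(all seen) = Σ_{j=0}^{3} (-1)^j C(3,j)((3-j)/3)^7
= 1.0000 - 0.1756 + 0.0014 - 0.0000
= 0.8258.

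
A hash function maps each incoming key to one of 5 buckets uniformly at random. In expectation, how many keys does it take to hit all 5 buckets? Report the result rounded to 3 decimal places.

11.417

The wait to go from k to k+1 distinct buckets is geometric with mean 5/(5-k).
E[T] = 5/5 + 5/4 + 5/3 + 5/2 + 5/1 = 5·H_{5}.
H_{5} = 2.2833, so E[T] = 11.4167.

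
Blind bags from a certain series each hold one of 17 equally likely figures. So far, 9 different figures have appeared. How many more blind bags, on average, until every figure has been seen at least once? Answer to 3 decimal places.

With k distinct figures already seen, the next new one takes an expected 17/(17-k) blind bags.
Sum over k = 9,...,16: E = 17/8 + 17/7 + 17/6 + ... + 17/2 + 17/1 = 46.2036.

46.204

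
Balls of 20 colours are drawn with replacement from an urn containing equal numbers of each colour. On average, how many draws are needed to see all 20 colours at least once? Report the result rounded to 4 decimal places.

71.9548

The wait to go from k to k+1 distinct colours is geometric with mean 20/(20-k).
E[T] = 20/20 + 20/19 + 20/18 + ... + 20/2 + 20/1 = 20·H_{20}.
H_{20} = 3.59774, so E[T] = 71.95479.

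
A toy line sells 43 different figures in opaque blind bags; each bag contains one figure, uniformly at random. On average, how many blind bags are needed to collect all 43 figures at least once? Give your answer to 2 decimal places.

187.05

Split into phases: going from k distinct to k+1 distinct takes on average 43/(43-k) blind bags.
E[T] = 43/43 + 43/42 + 43/41 + ... + 43/2 + 43/1 = 43·H_{43}.
H_{43} = 4.350, so E[T] = 187.050.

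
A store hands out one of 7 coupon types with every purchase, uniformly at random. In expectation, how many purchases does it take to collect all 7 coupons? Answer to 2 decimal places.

Split into phases: going from k distinct to k+1 distinct takes on average 7/(7-k) purchases.
E[T] = 7/7 + 7/6 + 7/5 + ... + 7/2 + 7/1 = 7·H_{7}.
H_{7} = 2.593, so E[T] = 18.150.

18.15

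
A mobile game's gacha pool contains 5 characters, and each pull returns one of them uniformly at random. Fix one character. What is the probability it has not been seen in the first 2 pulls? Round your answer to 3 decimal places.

0.640

Each pull misses the fixed character with probability (5-1)/5 = 4/5, independently.
P(still missing after 2) = (4/5)^2 = 0.6400.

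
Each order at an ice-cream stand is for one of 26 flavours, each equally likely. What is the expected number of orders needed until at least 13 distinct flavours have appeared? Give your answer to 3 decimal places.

With k distinct flavours already seen, the next new one arrives after an expected 26/(26-k) orders.
Sum over k = 0,...,12: E = 26/26 + 26/25 + 26/24 + ... + 26/15 + 26/14 = 17.5314.

17.531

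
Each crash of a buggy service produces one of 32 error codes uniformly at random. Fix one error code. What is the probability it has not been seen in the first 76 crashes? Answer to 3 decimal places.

0.090

On each crash the fixed error code fails to appear with probability 31/32.
P(still missing after 76) = (31/32)^76 = 0.0896.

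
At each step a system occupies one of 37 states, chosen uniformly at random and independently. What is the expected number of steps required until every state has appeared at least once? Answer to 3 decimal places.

The wait to go from k to k+1 distinct states is geometric with mean 37/(37-k).
E[T] = 37/37 + 37/36 + 37/35 + ... + 37/2 + 37/1 = 37·H_{37}.
H_{37} = 4.2016, so E[T] = 155.4587.

155.459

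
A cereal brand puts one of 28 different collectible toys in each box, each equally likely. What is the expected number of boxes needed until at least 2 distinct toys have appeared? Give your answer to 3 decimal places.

With k distinct toys already seen, the next new one arrives after an expected 28/(28-k) boxes.
Sum over k = 0,...,1: E = 28/28 + 28/27 = 2.0370.

2.037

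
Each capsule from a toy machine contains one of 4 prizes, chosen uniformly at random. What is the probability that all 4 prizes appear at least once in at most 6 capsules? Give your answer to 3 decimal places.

Let A_i be the event that prize i is missing after 6 capsules. By inclusion–exclusion on the A_i,
P(all seen) = Σ_{j=0}^{4} (-1)^j C(4,j)((4-j)/4)^6
= 1.0000 - 0.7119 + 0.0938 - 0.0010 + 0.0000
= 0.3809.

0.381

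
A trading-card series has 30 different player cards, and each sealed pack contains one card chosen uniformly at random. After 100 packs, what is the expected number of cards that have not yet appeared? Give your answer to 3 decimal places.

1.011

For each card, P(unseen after 100) = (29/30)^100 = 0.0337.
By linearity of expectation, E[unseen] = 30·(29/30)^100 = 1.0111.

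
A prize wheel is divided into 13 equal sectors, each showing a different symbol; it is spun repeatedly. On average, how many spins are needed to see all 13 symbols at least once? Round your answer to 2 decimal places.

Split into phases: going from k distinct to k+1 distinct takes on average 13/(13-k) spins.
E[T] = 13/13 + 13/12 + 13/11 + ... + 13/2 + 13/1 = 13·H_{13}.
H_{13} = 3.180, so E[T] = 41.342.

41.34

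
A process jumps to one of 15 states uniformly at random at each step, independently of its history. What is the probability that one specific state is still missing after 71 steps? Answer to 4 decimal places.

On each step the fixed state fails to appear with probability 14/15.
P(still missing after 71) = (14/15)^71 = 0.00746.

0.0075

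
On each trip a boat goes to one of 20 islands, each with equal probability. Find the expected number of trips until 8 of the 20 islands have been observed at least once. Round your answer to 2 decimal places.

Going from k to k+1 distinct takes a geometric number of trips with mean 20/(20-k).
Sum over k = 0,...,7: E = 20/20 + 20/19 + 20/18 + ... + 20/14 + 20/13 = 9.891.

9.89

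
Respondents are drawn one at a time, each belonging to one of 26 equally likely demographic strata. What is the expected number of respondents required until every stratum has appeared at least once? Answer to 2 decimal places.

Split into phases: going from k distinct to k+1 distinct takes on average 26/(26-k) respondents.
E[T] = 26/26 + 26/25 + 26/24 + ... + 26/2 + 26/1 = 26·H_{26}.
H_{26} = 3.854, so E[T] = 100.215.

100.21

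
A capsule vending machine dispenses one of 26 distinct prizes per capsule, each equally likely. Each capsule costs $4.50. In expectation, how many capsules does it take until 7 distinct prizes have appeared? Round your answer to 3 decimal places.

7.974

Going from k to k+1 distinct takes a geometric number of capsules with mean 26/(26-k).
Sum over k = 0,...,6: E = 26/26 + 26/25 + 26/24 + ... + 26/21 + 26/20 = 7.9737.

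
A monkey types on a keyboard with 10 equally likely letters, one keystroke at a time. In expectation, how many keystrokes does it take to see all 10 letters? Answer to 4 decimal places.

29.2897

Split into phases: going from k distinct to k+1 distinct takes on average 10/(10-k) keystrokes.
E[T] = 10/10 + 10/9 + 10/8 + ... + 10/2 + 10/1 = 10·H_{10}.
H_{10} = 2.92897, so E[T] = 29.28968.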